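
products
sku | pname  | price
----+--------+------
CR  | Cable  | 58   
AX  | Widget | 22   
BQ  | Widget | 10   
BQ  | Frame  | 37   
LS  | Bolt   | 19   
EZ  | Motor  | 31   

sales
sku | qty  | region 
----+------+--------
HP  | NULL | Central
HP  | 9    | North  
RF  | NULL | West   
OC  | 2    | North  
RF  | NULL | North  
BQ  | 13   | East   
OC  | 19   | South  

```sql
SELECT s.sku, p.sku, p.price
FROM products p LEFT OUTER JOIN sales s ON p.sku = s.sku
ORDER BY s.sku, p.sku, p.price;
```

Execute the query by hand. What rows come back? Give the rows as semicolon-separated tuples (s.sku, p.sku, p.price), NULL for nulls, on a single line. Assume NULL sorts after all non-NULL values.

(BQ, BQ, 10); (BQ, BQ, 37); (NULL, AX, 22); (NULL, CR, 58); (NULL, EZ, 31); (NULL, LS, 19)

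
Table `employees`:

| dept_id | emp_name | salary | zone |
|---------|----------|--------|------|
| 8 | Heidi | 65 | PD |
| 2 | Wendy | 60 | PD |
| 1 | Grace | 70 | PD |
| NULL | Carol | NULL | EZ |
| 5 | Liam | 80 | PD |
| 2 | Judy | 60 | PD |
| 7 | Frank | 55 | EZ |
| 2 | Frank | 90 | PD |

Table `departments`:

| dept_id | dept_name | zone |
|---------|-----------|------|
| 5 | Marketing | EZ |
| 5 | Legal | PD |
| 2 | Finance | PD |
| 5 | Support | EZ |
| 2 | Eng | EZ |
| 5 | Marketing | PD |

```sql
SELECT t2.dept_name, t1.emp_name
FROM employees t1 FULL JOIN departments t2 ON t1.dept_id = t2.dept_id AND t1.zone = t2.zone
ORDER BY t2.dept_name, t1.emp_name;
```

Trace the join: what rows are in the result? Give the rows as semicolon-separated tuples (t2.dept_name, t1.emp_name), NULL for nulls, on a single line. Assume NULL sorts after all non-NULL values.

(Eng, NULL); (Finance, Frank); (Finance, Judy); (Finance, Wendy); (Legal, Liam); (Marketing, Liam); (Marketing, NULL); (Support, NULL); (NULL, Carol); (NULL, Frank); (NULL, Grace); (NULL, Heidi)

FULL OUTER JOIN keeps every row from both sides; unmatched rows get NULL for the other side's columns.
Matching on t1.dept_id = t2.dept_id AND t1.zone = t2.zone. A NULL in a compared column never satisfies the condition.
- t1[0] dept_id=8, zone=PD → no match; kept with NULLs on the t2 side.
- t1[1] dept_id=2, zone=PD → 1 match(es) in t2 → 1 row(s).
- t1[2] dept_id=1, zone=PD → no match; kept with NULLs on the t2 side.
- t1[3] dept_id=NULL, zone=EZ → no match; kept with NULLs on the t2 side.
- t1[4] dept_id=5, zone=PD → 2 match(es) in t2 → 2 row(s).
- t1[5] dept_id=2, zone=PD → 1 match(es) in t2 → 1 row(s).
- t1[6] dept_id=7, zone=EZ → no match; kept with NULLs on the t2 side.
- t1[7] dept_id=2, zone=PD → 1 match(es) in t2 → 1 row(s).
- 3 row(s) from t2 found no t1 partner → padded with NULL.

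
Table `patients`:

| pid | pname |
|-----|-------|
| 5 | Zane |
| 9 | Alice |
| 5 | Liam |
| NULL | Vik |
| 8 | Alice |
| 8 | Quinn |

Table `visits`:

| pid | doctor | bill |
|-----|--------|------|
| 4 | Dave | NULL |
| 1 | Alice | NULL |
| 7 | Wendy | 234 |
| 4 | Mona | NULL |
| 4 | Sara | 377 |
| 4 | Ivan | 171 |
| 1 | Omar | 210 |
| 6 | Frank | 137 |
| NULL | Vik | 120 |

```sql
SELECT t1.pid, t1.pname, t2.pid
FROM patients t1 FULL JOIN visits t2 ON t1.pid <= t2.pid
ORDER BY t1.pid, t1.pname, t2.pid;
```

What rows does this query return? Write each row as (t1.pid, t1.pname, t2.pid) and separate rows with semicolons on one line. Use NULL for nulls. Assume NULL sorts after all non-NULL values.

(5, Liam, 6); (5, Liam, 7); (5, Zane, 6); (5, Zane, 7); (8, Alice, NULL); (8, Quinn, NULL); (9, Alice, NULL); (NULL, Vik, NULL); (NULL, NULL, 1); (NULL, NULL, 1); (NULL, NULL, 4); (NULL, NULL, 4); (NULL, NULL, 4); (NULL, NULL, 4); (NULL, NULL, NULL)

FULL OUTER JOIN keeps every row from both sides; unmatched rows get NULL for the other side's columns.
Matching on t1.pid <= t2.pid. A NULL in a compared column never satisfies the condition.
- t1 (pid=5) pairs with 2 row(s) of t2.
- t1 (pid=9) has no partner → padded with NULL.
- t1 (pid=5) pairs with 2 row(s) of t2.
- t1 (pid=NULL) has no partner → padded with NULL.
- t1 (pid=8) has no partner → padded with NULL.
- t1 (pid=8) has no partner → padded with NULL.
- 7 row(s) from t2 found no t1 partner → padded with NULL.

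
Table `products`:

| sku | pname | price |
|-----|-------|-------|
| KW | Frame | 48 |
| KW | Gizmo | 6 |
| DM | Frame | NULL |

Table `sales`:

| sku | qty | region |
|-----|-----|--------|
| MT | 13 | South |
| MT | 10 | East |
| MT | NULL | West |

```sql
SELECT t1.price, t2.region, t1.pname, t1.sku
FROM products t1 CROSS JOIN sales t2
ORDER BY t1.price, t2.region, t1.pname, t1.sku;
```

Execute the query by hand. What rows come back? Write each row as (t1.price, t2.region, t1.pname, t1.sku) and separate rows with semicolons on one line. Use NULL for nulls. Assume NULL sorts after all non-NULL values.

(6, East, Gizmo, KW); (6, South, Gizmo, KW); (6, West, Gizmo, KW); (48, East, Frame, KW); (48, South, Frame, KW); (48, West, Frame, KW); (NULL, East, Frame, DM); (NULL, South, Frame, DM); (NULL, West, Frame, DM)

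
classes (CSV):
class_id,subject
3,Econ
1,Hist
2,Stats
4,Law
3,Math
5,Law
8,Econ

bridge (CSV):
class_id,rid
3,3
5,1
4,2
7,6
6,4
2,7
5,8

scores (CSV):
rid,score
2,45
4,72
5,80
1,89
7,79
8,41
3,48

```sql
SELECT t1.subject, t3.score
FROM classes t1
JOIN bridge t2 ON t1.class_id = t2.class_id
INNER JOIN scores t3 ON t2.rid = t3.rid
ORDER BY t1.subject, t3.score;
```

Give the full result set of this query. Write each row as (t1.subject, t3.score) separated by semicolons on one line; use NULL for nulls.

(Econ, 48); (Law, 41); (Law, 45); (Law, 89); (Math, 48); (Stats, 79)

Joins associate left-to-right: classes INNER JOIN bridge on class_id gives 6 intermediate row(s).
Then INNER JOIN `scores t3` on rid: keep only rows whose t2.rid appears in t3.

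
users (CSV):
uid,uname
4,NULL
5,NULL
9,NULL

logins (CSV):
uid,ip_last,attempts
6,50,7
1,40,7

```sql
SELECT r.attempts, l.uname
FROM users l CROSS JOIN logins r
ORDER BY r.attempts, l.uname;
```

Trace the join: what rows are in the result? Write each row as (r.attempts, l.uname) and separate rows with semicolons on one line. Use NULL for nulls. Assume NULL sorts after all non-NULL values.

(7, NULL); (7, NULL); (7, NULL); (7, NULL); (7, NULL); (7, NULL)

CROSS JOIN pairs every row of `users` with every row of `logins`: 3 × 2 = 6 rows.
After projecting and ordering:
r.attempts | l.uname
7 | NULL
7 | NULL
7 | NULL
7 | NULL
7 | NULL
7 | NULL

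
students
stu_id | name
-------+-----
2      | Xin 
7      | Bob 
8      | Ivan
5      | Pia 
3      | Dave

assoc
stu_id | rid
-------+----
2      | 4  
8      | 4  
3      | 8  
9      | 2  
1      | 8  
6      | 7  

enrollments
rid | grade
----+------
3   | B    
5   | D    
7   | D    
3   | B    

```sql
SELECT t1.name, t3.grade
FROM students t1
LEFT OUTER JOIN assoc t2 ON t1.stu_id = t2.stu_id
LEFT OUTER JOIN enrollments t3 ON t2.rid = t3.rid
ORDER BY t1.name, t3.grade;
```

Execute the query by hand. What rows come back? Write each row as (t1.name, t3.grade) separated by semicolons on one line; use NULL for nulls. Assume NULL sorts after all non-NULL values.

Step 1 — t1 LEFT JOIN t2 on stu_id → 5 row(s).
Then LEFT JOIN `enrollments t3` on rid: each of those 5 rows is kept; rows whose t2.rid has no match in t3 get NULL for t3's columns.

(Bob, NULL); (Dave, NULL); (Ivan, NULL); (Pia, NULL); (Xin, NULL)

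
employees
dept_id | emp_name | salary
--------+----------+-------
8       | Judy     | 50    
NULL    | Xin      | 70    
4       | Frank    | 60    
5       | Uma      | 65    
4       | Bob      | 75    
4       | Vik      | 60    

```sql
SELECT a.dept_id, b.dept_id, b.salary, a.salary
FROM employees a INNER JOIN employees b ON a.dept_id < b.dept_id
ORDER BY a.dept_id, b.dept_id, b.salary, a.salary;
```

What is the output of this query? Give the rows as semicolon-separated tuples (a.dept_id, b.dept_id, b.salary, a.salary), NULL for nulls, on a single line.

(4, 5, 65, 60); (4, 5, 65, 60); (4, 5, 65, 75); (4, 8, 50, 60); (4, 8, 50, 60); (4, 8, 50, 75); (5, 8, 50, 65)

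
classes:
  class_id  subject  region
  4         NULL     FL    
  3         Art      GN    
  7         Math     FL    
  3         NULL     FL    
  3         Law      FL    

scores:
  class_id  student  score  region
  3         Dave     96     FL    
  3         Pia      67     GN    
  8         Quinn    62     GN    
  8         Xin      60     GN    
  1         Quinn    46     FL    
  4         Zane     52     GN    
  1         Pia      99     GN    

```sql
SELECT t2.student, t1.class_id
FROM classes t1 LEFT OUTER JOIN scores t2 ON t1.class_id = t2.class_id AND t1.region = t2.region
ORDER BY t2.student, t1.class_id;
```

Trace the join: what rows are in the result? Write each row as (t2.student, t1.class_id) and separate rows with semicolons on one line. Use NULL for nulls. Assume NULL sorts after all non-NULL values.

(Dave, 3); (Dave, 3); (Pia, 3); (NULL, 4); (NULL, 7)

LEFT JOIN keeps every row from `classes`; unmatched rows get NULL for `scores`'s columns.
Matching on t1.class_id = t2.class_id AND t1.region = t2.region.
Matched pairs: 3; unmatched t1 rows kept: 2.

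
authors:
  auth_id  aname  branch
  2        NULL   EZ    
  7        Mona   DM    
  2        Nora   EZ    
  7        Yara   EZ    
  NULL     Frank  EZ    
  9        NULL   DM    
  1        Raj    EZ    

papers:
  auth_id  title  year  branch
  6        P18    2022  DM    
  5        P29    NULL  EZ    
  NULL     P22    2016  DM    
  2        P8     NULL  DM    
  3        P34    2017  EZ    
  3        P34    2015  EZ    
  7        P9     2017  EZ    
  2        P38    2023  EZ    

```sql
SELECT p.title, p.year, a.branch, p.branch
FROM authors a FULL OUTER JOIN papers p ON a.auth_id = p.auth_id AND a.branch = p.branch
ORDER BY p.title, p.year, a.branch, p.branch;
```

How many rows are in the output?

FULL OUTER JOIN keeps every row from both sides; unmatched rows get NULL for the other side's columns.
Matching on a.auth_id = p.auth_id AND a.branch = p.branch. A NULL in a compared column never satisfies the condition.
Matched pairs: 3; unmatched a rows kept: 4; unmatched p rows kept: 6.
Total: 3 matched + 10 padded = 13 rows.

13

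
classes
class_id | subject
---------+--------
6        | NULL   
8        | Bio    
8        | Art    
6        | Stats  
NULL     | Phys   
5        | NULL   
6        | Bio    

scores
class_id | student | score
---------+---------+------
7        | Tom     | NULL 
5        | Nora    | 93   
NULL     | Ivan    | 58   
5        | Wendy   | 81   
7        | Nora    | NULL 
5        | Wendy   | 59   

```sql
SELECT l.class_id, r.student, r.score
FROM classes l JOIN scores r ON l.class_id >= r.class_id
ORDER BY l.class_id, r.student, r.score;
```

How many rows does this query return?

22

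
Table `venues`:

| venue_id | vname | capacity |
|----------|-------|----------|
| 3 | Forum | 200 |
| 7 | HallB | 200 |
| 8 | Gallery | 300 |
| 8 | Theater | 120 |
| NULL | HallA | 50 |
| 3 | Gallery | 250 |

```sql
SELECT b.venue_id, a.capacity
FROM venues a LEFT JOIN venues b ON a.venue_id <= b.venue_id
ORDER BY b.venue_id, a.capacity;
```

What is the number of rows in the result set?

LEFT JOIN keeps every row from `venues a`; unmatched rows get NULL for `venues b`'s columns.
Matching on a.venue_id <= b.venue_id. A NULL in a compared column never satisfies the condition.
- a[0] venue_id=3 → 5 match(es) in b → 5 row(s).
- a[1] venue_id=7 → 3 match(es) in b → 3 row(s).
- a[2] venue_id=8 → 2 match(es) in b → 2 row(s).
- a[3] venue_id=8 → 2 match(es) in b → 2 row(s).
- a[4] venue_id=NULL → no match; kept with NULLs on the b side.
- a[5] venue_id=3 → 5 match(es) in b → 5 row(s).
Total: 17 matched + 1 padded = 18 rows.

18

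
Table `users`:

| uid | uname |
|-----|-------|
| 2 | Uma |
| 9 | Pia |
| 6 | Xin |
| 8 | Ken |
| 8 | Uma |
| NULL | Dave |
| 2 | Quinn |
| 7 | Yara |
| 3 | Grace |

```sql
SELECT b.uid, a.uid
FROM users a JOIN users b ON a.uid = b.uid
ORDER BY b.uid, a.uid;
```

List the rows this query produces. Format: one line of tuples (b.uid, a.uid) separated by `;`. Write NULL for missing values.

INNER JOIN keeps only pairs where the ON condition holds.
Matching on a.uid = b.uid. A NULL in a compared column never satisfies the condition.
- a (uid=2) pairs with 2 row(s) of b.
- a (uid=9) pairs with 1 row(s) of b.
- a (uid=6) pairs with 1 row(s) of b.
- a (uid=8) pairs with 2 row(s) of b.
- a (uid=8) pairs with 2 row(s) of b.
- a (uid=NULL) has no partner → excluded.
- a (uid=2) pairs with 2 row(s) of b.
- a (uid=7) pairs with 1 row(s) of b.
- a (uid=3) pairs with 1 row(s) of b.

(2, 2); (2, 2); (2, 2); (2, 2); (3, 3); (6, 6); (7, 7); (8, 8); (8, 8); (8, 8); (8, 8); (9, 9)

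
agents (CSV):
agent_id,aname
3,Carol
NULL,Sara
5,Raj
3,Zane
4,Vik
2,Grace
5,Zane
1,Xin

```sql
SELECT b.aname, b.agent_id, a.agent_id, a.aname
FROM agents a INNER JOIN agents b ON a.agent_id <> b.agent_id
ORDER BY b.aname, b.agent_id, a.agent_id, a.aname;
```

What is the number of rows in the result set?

INNER JOIN keeps only pairs where the ON condition holds.
Matching on a.agent_id <> b.agent_id. A NULL in a compared column never satisfies the condition.
- a[0] agent_id=3 → 5 match(es) in b → 5 row(s).
- a[1] agent_id=NULL → no match; dropped.
- a[2] agent_id=5 → 5 match(es) in b → 5 row(s).
- a[3] agent_id=3 → 5 match(es) in b → 5 row(s).
- a[4] agent_id=4 → 6 match(es) in b → 6 row(s).
- a[5] agent_id=2 → 6 match(es) in b → 6 row(s).
- a[6] agent_id=5 → 5 match(es) in b → 5 row(s).
- a[7] agent_id=1 → 6 match(es) in b → 6 row(s).
Total: 38 rows.

38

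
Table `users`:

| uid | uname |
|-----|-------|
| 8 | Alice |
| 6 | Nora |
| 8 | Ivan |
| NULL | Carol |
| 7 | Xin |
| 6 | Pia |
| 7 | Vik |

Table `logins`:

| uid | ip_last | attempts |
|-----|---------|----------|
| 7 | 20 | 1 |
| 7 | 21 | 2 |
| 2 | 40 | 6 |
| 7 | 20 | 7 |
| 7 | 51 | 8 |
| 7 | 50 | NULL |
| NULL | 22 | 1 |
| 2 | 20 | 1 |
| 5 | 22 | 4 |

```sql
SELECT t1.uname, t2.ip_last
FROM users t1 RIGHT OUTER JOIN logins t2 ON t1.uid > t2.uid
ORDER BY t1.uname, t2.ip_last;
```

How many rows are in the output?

29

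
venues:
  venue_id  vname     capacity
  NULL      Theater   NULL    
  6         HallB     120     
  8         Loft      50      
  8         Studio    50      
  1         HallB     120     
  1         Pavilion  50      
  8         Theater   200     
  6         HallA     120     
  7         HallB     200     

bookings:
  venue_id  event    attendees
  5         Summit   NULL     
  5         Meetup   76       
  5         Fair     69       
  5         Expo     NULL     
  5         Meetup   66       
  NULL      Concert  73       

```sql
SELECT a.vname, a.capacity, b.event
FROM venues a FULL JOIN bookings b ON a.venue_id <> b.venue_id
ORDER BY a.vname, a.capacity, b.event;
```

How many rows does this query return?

FULL OUTER JOIN keeps every row from both sides; unmatched rows get NULL for the other side's columns.
Matching on a.venue_id <> b.venue_id. A NULL in a compared column never satisfies the condition.
- a (venue_id=NULL) has no partner → padded with NULL.
- a (venue_id=6) pairs with 5 row(s) of b.
- a (venue_id=8) pairs with 5 row(s) of b.
- a (venue_id=8) pairs with 5 row(s) of b.
- a (venue_id=1) pairs with 5 row(s) of b.
- a (venue_id=1) pairs with 5 row(s) of b.
- a (venue_id=8) pairs with 5 row(s) of b.
- a (venue_id=6) pairs with 5 row(s) of b.
- a (venue_id=7) pairs with 5 row(s) of b.
- plus 1 unmatched b row(s), each kept with NULL a columns.
Total: 40 matched + 2 padded = 42 rows.

42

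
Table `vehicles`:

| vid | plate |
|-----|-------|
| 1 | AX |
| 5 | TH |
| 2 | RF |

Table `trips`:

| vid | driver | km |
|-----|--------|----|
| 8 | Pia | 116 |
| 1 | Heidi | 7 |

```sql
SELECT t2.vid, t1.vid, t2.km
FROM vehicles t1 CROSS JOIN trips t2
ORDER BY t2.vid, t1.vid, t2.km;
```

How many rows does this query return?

6

CROSS JOIN pairs every row of `vehicles` with every row of `trips`: 3 × 2 = 6 rows.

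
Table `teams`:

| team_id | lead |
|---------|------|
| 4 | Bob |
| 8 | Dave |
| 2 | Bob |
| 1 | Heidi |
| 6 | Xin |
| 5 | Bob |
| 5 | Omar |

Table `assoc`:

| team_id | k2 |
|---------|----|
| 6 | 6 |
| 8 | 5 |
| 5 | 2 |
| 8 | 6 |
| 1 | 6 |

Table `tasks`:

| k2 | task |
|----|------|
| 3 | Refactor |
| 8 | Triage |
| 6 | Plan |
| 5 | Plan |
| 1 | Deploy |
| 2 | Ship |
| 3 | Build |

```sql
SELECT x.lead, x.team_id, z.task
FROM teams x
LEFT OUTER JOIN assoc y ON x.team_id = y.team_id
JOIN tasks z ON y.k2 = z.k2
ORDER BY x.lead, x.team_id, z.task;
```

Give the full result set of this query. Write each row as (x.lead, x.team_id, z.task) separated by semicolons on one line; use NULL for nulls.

Joins associate left-to-right: teams LEFT JOIN assoc on team_id gives 8 intermediate row(s).
Then INNER JOIN `tasks z` on k2: keep only rows whose y.k2 appears in z.

(Bob, 5, Ship); (Dave, 8, Plan); (Dave, 8, Plan); (Heidi, 1, Plan); (Omar, 5, Ship); (Xin, 6, Plan)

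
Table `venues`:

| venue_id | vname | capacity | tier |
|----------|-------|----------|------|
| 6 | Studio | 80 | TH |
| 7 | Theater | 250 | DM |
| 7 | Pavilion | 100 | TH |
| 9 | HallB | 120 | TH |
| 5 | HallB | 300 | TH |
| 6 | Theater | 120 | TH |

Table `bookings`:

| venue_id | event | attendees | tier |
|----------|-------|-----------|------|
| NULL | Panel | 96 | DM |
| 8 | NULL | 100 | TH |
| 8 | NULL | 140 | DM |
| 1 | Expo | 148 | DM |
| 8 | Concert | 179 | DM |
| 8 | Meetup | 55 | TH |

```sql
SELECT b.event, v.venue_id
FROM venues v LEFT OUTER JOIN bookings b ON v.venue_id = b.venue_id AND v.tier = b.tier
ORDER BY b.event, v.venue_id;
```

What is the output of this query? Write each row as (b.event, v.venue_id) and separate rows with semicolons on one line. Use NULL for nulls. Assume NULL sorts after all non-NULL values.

LEFT JOIN keeps every row from `venues`; unmatched rows get NULL for `bookings`'s columns.
Matching on v.venue_id = b.venue_id AND v.tier = b.tier. A NULL in a compared column never satisfies the condition.
Matched pairs: 0; unmatched v rows kept: 6.

(NULL, 5); (NULL, 6); (NULL, 6); (NULL, 7); (NULL, 7); (NULL, 9)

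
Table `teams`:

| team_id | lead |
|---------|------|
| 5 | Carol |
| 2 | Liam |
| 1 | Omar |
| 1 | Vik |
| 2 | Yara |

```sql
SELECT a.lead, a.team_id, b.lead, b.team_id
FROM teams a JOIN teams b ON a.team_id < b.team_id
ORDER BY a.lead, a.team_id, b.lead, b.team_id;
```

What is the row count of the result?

8

INNER JOIN keeps only pairs where the ON condition holds.
Matching on a.team_id < b.team_id.
- a row (team_id=5): no match → dropped.
- a row (team_id=2): matches 1 b row(s) → 1 output row(s).
- a row (team_id=1): matches 3 b row(s) → 3 output row(s).
- a row (team_id=1): matches 3 b row(s) → 3 output row(s).
- a row (team_id=2): matches 1 b row(s) → 1 output row(s).
Total: 8 rows.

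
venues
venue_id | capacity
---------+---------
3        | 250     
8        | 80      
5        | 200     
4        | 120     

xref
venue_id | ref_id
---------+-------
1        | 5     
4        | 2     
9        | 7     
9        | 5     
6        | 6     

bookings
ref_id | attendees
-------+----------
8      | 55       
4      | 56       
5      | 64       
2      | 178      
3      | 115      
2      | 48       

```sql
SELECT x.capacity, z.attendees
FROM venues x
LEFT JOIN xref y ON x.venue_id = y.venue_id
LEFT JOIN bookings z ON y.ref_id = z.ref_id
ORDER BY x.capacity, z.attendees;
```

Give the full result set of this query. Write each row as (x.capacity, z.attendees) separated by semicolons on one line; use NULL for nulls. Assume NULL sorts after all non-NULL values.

Joins associate left-to-right: venues LEFT JOIN xref on venue_id gives 4 intermediate row(s).
Then LEFT JOIN `bookings z` on ref_id: each of those 4 rows is kept; rows whose y.ref_id has no match in z get NULL for z's columns.

(80, NULL); (120, 48); (120, 178); (200, NULL); (250, NULL)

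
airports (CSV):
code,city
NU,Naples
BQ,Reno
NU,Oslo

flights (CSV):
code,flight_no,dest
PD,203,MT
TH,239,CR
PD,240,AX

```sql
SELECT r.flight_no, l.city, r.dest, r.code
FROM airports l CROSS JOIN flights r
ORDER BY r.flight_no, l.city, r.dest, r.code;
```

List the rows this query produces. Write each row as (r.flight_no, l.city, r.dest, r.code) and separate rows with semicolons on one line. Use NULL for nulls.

CROSS JOIN pairs every row of `airports` with every row of `flights`: 3 × 3 = 9 rows.
After projecting and ordering:
r.flight_no | l.city | r.dest | r.code
203 | Naples | MT | PD
203 | Oslo | MT | PD
203 | Reno | MT | PD
239 | Naples | CR | TH
239 | Oslo | CR | TH
239 | Reno | CR | TH
240 | Naples | AX | PD
240 | Oslo | AX | PD
240 | Reno | AX | PD

(203, Naples, MT, PD); (203, Oslo, MT, PD); (203, Reno, MT, PD); (239, Naples, CR, TH); (239, Oslo, CR, TH); (239, Reno, CR, TH); (240, Naples, AX, PD); (240, Oslo, AX, PD); (240, Reno, AX, PD)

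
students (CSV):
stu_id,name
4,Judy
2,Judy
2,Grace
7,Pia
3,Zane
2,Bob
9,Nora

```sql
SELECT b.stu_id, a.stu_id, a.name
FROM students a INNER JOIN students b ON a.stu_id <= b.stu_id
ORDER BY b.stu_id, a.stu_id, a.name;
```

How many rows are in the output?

31

INNER JOIN keeps only pairs where the ON condition holds.
Matching on a.stu_id <= b.stu_id.
Matched pairs: 31.
Total: 31 rows.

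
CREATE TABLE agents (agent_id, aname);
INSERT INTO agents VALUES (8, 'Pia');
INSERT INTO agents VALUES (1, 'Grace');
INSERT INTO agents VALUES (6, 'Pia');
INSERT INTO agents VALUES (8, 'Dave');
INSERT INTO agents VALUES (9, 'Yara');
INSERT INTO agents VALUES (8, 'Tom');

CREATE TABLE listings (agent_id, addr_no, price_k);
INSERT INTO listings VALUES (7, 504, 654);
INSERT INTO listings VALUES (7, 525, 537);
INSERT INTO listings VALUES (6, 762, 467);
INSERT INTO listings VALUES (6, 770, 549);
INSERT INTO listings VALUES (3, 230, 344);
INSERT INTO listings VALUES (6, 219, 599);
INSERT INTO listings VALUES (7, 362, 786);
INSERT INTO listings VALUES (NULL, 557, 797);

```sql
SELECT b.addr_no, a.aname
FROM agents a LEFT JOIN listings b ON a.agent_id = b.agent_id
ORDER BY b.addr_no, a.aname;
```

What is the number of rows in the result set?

8

LEFT JOIN keeps every row from `agents`; unmatched rows get NULL for `listings`'s columns.
Matching on a.agent_id = b.agent_id. A NULL in a compared column never satisfies the condition.
- a row (agent_id=8): no match → kept, b columns NULL.
- a row (agent_id=1): no match → kept, b columns NULL.
- a row (agent_id=6): matches 3 b row(s) → 3 output row(s).
- a row (agent_id=8): no match → kept, b columns NULL.
- a row (agent_id=9): no match → kept, b columns NULL.
- a row (agent_id=8): no match → kept, b columns NULL.
Total: 3 matched + 5 padded = 8 rows.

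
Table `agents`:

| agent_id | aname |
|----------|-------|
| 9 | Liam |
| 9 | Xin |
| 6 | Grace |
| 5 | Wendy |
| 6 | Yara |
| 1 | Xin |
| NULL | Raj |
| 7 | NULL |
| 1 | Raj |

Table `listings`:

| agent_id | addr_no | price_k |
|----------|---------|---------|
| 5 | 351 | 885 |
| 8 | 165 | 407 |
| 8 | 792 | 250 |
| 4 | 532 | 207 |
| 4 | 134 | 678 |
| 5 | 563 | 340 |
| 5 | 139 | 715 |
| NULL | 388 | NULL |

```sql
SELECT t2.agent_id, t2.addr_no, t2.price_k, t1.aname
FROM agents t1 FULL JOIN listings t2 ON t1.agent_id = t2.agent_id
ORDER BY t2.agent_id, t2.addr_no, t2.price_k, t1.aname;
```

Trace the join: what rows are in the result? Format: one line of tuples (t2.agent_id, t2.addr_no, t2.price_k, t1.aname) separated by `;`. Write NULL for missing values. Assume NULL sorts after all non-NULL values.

(4, 134, 678, NULL); (4, 532, 207, NULL); (5, 139, 715, Wendy); (5, 351, 885, Wendy); (5, 563, 340, Wendy); (8, 165, 407, NULL); (8, 792, 250, NULL); (NULL, 388, NULL, NULL); (NULL, NULL, NULL, Grace); (NULL, NULL, NULL, Liam); (NULL, NULL, NULL, Raj); (NULL, NULL, NULL, Raj); (NULL, NULL, NULL, Xin); (NULL, NULL, NULL, Xin); (NULL, NULL, NULL, Yara); (NULL, NULL, NULL, NULL)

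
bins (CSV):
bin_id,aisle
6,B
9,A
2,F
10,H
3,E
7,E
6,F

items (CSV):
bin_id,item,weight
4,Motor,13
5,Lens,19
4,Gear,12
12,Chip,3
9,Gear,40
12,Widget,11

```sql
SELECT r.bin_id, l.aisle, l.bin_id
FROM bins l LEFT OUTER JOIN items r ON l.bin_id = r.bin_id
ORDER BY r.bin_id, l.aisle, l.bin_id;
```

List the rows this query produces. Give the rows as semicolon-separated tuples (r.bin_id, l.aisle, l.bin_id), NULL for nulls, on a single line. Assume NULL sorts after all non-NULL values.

LEFT JOIN keeps every row from `bins`; unmatched rows get NULL for `items`'s columns.
Matching on l.bin_id = r.bin_id.
- bin_id=6: no r row matches, row kept with r columns NULL.
- bin_id=9: 1 matching r row(s), so 1 row(s) emitted.
- bin_id=2: no r row matches, row kept with r columns NULL.
- bin_id=10: no r row matches, row kept with r columns NULL.
- bin_id=3: no r row matches, row kept with r columns NULL.
- bin_id=7: no r row matches, row kept with r columns NULL.
- bin_id=6: no r row matches, row kept with r columns NULL.
After projecting and ordering:
r.bin_id | l.aisle | l.bin_id
9 | A | 9
NULL | B | 6
NULL | E | 3
NULL | E | 7
NULL | F | 2
NULL | F | 6
NULL | H | 10

(9, A, 9); (NULL, B, 6); (NULL, E, 3); (NULL, E, 7); (NULL, F, 2); (NULL, F, 6); (NULL, H, 10)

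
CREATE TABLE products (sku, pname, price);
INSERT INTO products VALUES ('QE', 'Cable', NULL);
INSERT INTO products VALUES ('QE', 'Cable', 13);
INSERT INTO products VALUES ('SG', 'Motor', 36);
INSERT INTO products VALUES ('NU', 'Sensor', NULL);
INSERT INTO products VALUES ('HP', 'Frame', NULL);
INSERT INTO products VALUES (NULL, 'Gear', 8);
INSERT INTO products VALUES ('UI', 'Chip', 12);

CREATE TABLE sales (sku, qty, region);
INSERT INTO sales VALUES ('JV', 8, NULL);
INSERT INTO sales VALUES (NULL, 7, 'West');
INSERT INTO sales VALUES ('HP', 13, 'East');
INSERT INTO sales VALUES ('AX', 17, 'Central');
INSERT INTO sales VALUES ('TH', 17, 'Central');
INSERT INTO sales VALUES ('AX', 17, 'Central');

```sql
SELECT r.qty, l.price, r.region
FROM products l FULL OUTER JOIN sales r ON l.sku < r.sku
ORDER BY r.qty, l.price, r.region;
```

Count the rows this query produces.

12

FULL OUTER JOIN keeps every row from both sides; unmatched rows get NULL for the other side's columns.
Matching on l.sku < r.sku. A NULL in a compared column never satisfies the condition.
- l (sku=QE) pairs with 1 row(s) of r.
- l (sku=QE) pairs with 1 row(s) of r.
- l (sku=SG) pairs with 1 row(s) of r.
- l (sku=NU) pairs with 1 row(s) of r.
- l (sku=HP) pairs with 2 row(s) of r.
- l (sku=NULL) has no partner → padded with NULL.
- l (sku=UI) has no partner → padded with NULL.
- 4 row(s) from r found no l partner → padded with NULL.
Total: 6 matched + 6 padded = 12 rows.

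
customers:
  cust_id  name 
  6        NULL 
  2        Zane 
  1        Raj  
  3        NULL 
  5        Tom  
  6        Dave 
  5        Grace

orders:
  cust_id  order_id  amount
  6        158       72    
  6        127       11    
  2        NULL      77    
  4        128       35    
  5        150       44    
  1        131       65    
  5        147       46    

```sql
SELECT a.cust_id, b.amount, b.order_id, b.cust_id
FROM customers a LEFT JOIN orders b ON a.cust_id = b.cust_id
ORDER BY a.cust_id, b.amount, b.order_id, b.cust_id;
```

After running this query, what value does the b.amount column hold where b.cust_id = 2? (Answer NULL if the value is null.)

77

LEFT JOIN keeps every row from `customers`; unmatched rows get NULL for `orders`'s columns.
Matching on a.cust_id = b.cust_id.
- a row (cust_id=6): matches 2 b row(s) → 2 output row(s).
- a row (cust_id=2): matches 1 b row(s) → 1 output row(s).
- a row (cust_id=1): matches 1 b row(s) → 1 output row(s).
- a row (cust_id=3): no match → kept, b columns NULL.
- a row (cust_id=5): matches 2 b row(s) → 2 output row(s).
- a row (cust_id=6): matches 2 b row(s) → 2 output row(s).
- a row (cust_id=5): matches 2 b row(s) → 2 output row(s).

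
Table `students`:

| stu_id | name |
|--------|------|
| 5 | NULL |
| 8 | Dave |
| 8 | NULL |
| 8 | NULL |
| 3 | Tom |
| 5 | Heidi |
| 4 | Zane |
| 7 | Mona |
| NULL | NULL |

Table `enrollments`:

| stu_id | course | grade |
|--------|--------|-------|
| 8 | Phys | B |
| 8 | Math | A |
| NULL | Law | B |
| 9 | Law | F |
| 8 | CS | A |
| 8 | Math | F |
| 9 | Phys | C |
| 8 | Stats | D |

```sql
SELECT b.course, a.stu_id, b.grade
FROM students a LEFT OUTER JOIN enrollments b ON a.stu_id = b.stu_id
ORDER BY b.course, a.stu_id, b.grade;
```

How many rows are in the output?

LEFT JOIN keeps every row from `students`; unmatched rows get NULL for `enrollments`'s columns.
Matching on a.stu_id = b.stu_id. A NULL in a compared column never satisfies the condition.
Matched pairs: 15; unmatched a rows kept: 6.
Total: 15 matched + 6 padded = 21 rows.

21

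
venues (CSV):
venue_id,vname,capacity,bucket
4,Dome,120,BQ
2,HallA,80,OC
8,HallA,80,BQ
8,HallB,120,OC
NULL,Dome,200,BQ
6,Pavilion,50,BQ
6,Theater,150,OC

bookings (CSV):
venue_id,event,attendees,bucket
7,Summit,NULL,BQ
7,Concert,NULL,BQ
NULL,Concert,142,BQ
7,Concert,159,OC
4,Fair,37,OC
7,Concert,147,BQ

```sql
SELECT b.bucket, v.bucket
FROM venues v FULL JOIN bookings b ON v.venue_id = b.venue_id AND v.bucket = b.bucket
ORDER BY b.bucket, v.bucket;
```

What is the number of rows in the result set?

13

FULL OUTER JOIN keeps every row from both sides; unmatched rows get NULL for the other side's columns.
Matching on v.venue_id = b.venue_id AND v.bucket = b.bucket. A NULL in a compared column never satisfies the condition.
Matched pairs: 0; unmatched v rows kept: 7; unmatched b rows kept: 6.
Total: 0 matched + 13 padded = 13 rows.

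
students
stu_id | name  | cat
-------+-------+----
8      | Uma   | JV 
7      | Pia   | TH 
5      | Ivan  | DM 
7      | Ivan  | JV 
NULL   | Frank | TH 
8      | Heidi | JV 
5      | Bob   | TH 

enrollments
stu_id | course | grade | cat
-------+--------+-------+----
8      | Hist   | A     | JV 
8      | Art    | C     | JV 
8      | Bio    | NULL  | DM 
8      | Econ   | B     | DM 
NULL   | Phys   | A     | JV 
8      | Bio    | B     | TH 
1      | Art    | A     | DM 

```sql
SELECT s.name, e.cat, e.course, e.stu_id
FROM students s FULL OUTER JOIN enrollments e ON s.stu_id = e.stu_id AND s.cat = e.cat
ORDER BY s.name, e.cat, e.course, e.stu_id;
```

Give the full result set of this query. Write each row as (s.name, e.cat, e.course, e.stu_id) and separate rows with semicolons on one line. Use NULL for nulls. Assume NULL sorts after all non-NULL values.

(Bob, NULL, NULL, NULL); (Frank, NULL, NULL, NULL); (Heidi, JV, Art, 8); (Heidi, JV, Hist, 8); (Ivan, NULL, NULL, NULL); (Ivan, NULL, NULL, NULL); (Pia, NULL, NULL, NULL); (Uma, JV, Art, 8); (Uma, JV, Hist, 8); (NULL, DM, Art, 1); (NULL, DM, Bio, 8); (NULL, DM, Econ, 8); (NULL, JV, Phys, NULL); (NULL, TH, Bio, 8)

FULL OUTER JOIN keeps every row from both sides; unmatched rows get NULL for the other side's columns.
Matching on s.stu_id = e.stu_id AND s.cat = e.cat. A NULL in a compared column never satisfies the condition.
- s (stu_id=8, cat=JV) pairs with 2 row(s) of e.
- s (stu_id=7, cat=TH) has no partner → padded with NULL.
- s (stu_id=5, cat=DM) has no partner → padded with NULL.
- s (stu_id=7, cat=JV) has no partner → padded with NULL.
- s (stu_id=NULL, cat=TH) has no partner → padded with NULL.
- s (stu_id=8, cat=JV) pairs with 2 row(s) of e.
- s (stu_id=5, cat=TH) has no partner → padded with NULL.
- plus 5 unmatched e row(s), each kept with NULL s columns.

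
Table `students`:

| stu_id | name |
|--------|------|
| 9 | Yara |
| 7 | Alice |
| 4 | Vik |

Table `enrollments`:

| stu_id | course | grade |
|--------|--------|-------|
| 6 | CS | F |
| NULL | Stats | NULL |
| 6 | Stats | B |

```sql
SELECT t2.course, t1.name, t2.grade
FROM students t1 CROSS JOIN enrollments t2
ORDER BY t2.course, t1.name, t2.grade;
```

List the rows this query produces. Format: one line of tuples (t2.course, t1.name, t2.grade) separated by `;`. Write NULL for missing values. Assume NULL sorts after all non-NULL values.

(CS, Alice, F); (CS, Vik, F); (CS, Yara, F); (Stats, Alice, B); (Stats, Alice, NULL); (Stats, Vik, B); (Stats, Vik, NULL); (Stats, Yara, B); (Stats, Yara, NULL)

CROSS JOIN pairs every row of `students` with every row of `enrollments`: 3 × 3 = 9 rows.
After projecting and ordering:
t2.course | t1.name | t2.grade
CS | Alice | F
CS | Vik | F
CS | Yara | F
Stats | Alice | B
Stats | Alice | NULL
Stats | Vik | B
Stats | Vik | NULL
Stats | Yara | B
Stats | Yara | NULL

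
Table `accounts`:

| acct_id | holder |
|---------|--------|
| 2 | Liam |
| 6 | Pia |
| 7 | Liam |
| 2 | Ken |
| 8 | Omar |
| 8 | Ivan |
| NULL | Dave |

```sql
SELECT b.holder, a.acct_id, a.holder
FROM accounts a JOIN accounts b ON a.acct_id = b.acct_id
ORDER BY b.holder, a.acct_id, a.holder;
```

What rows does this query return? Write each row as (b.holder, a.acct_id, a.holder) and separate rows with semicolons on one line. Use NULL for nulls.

INNER JOIN keeps only pairs where the ON condition holds.
Matching on a.acct_id = b.acct_id. A NULL in a compared column never satisfies the condition.
- acct_id=2: 2 matching b row(s), so 2 row(s) emitted.
- acct_id=6: 1 matching b row(s), so 1 row(s) emitted.
- acct_id=7: 1 matching b row(s), so 1 row(s) emitted.
- acct_id=2: 2 matching b row(s), so 2 row(s) emitted.
- acct_id=8: 2 matching b row(s), so 2 row(s) emitted.
- acct_id=8: 2 matching b row(s), so 2 row(s) emitted.
- acct_id=NULL: no matching b row, dropped.
After projecting and ordering:
b.holder | a.acct_id | a.holder
Ivan | 8 | Ivan
Ivan | 8 | Omar
Ken | 2 | Ken
Ken | 2 | Liam
Liam | 2 | Ken
Liam | 2 | Liam
Liam | 7 | Liam
Omar | 8 | Ivan
Omar | 8 | Omar
Pia | 6 | Pia

(Ivan, 8, Ivan); (Ivan, 8, Omar); (Ken, 2, Ken); (Ken, 2, Liam); (Liam, 2, Ken); (Liam, 2, Liam); (Liam, 7, Liam); (Omar, 8, Ivan); (Omar, 8, Omar); (Pia, 6, Pia)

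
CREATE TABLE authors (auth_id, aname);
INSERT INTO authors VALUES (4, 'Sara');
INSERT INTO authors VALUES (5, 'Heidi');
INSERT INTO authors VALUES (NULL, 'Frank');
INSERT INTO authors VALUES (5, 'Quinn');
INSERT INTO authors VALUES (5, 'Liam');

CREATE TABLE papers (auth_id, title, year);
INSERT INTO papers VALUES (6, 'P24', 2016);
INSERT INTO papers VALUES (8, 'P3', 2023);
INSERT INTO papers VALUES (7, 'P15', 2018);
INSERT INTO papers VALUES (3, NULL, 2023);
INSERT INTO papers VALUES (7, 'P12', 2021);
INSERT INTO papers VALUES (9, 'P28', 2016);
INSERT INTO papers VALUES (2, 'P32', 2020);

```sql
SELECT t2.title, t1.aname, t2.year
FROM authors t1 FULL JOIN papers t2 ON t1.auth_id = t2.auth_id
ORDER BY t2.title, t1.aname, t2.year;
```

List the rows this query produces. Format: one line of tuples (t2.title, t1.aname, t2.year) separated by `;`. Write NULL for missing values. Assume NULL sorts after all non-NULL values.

FULL OUTER JOIN keeps every row from both sides; unmatched rows get NULL for the other side's columns.
Matching on t1.auth_id = t2.auth_id. A NULL in a compared column never satisfies the condition.
- t1 (auth_id=4) has no partner → padded with NULL.
- t1 (auth_id=5) has no partner → padded with NULL.
- t1 (auth_id=NULL) has no partner → padded with NULL.
- t1 (auth_id=5) has no partner → padded with NULL.
- t1 (auth_id=5) has no partner → padded with NULL.
- plus 7 unmatched t2 row(s), each kept with NULL t1 columns.

(P12, NULL, 2021); (P15, NULL, 2018); (P24, NULL, 2016); (P28, NULL, 2016); (P3, NULL, 2023); (P32, NULL, 2020); (NULL, Frank, NULL); (NULL, Heidi, NULL); (NULL, Liam, NULL); (NULL, Quinn, NULL); (NULL, Sara, NULL); (NULL, NULL, 2023)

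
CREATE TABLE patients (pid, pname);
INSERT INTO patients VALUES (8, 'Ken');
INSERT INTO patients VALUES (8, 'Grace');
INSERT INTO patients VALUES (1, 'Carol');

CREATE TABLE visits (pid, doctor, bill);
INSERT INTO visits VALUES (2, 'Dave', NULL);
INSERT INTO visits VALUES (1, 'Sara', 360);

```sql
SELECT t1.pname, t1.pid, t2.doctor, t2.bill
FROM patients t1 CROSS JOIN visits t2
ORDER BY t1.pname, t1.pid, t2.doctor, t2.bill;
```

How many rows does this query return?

6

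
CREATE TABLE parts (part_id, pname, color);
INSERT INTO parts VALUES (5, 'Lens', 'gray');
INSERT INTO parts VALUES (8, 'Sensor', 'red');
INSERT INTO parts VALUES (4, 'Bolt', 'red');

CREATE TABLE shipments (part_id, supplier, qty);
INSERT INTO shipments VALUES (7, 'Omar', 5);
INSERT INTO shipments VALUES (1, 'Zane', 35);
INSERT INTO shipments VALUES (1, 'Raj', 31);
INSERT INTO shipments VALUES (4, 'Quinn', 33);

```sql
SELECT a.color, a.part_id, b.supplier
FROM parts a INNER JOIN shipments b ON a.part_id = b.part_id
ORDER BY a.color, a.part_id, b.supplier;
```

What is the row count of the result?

INNER JOIN keeps only pairs where the ON condition holds.
Matching on a.part_id = b.part_id.
Matched pairs: 1.
Total: 1 rows.

1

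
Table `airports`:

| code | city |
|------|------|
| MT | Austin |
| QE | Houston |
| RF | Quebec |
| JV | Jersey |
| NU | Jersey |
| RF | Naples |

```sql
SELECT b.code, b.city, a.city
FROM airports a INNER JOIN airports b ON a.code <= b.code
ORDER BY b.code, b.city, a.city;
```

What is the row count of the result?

22

INNER JOIN keeps only pairs where the ON condition holds.
Matching on a.code <= b.code.
- a row (code=MT): matches 5 b row(s) → 5 output row(s).
- a row (code=QE): matches 3 b row(s) → 3 output row(s).
- a row (code=RF): matches 2 b row(s) → 2 output row(s).
- a row (code=JV): matches 6 b row(s) → 6 output row(s).
- a row (code=NU): matches 4 b row(s) → 4 output row(s).
- a row (code=RF): matches 2 b row(s) → 2 output row(s).
Total: 22 rows.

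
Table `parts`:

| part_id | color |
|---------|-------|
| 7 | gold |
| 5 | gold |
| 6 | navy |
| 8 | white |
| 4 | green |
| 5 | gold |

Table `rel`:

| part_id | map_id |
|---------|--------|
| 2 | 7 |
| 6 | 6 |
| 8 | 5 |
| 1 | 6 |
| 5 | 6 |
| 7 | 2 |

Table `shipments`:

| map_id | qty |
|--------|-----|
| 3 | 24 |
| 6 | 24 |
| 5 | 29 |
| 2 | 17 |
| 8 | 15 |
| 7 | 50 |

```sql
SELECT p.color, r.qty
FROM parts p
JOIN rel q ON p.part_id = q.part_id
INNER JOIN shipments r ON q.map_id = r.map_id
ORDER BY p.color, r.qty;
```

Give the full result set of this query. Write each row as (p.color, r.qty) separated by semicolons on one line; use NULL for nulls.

(gold, 17); (gold, 24); (gold, 24); (navy, 24); (white, 29)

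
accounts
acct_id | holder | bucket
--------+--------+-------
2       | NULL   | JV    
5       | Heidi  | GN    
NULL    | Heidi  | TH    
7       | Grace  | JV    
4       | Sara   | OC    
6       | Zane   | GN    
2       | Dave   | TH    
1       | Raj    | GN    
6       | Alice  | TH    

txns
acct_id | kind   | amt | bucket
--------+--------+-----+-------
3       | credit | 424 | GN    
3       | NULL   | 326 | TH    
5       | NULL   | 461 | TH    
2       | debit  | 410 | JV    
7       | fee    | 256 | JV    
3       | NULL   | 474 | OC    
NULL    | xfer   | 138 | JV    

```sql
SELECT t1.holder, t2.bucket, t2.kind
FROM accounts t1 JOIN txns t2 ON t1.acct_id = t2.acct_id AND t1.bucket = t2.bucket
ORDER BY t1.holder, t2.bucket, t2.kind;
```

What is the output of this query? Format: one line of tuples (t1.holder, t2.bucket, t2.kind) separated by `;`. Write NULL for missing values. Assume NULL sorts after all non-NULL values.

INNER JOIN keeps only pairs where the ON condition holds.
Matching on t1.acct_id = t2.acct_id AND t1.bucket = t2.bucket. A NULL in a compared column never satisfies the condition.
- acct_id=2, bucket=JV: 1 matching t2 row(s), so 1 row(s) emitted.
- acct_id=5, bucket=GN: no matching t2 row, dropped.
- acct_id=NULL, bucket=TH: no matching t2 row, dropped.
- acct_id=7, bucket=JV: 1 matching t2 row(s), so 1 row(s) emitted.
- acct_id=4, bucket=OC: no matching t2 row, dropped.
- acct_id=6, bucket=GN: no matching t2 row, dropped.
- acct_id=2, bucket=TH: no matching t2 row, dropped.
- acct_id=1, bucket=GN: no matching t2 row, dropped.
- acct_id=6, bucket=TH: no matching t2 row, dropped.
After projecting and ordering:
t1.holder | t2.bucket | t2.kind
Grace | JV | fee
NULL | JV | debit

(Grace, JV, fee); (NULL, JV, debit)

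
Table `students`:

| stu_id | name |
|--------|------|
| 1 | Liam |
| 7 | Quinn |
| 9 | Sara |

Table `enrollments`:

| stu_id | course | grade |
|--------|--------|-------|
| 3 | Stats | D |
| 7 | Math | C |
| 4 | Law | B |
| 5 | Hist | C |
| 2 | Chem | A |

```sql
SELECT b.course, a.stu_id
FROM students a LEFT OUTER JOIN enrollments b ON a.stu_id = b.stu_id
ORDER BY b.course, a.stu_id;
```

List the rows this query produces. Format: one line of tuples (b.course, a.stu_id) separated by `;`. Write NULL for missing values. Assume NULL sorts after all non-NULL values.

(Math, 7); (NULL, 1); (NULL, 9)

LEFT JOIN keeps every row from `students`; unmatched rows get NULL for `enrollments`'s columns.
Matching on a.stu_id = b.stu_id.
- stu_id=1: no b row matches, row kept with b columns NULL.
- stu_id=7: 1 matching b row(s), so 1 row(s) emitted.
- stu_id=9: no b row matches, row kept with b columns NULL.
After projecting and ordering:
b.course | a.stu_id
Math | 7
NULL | 1
NULL | 9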